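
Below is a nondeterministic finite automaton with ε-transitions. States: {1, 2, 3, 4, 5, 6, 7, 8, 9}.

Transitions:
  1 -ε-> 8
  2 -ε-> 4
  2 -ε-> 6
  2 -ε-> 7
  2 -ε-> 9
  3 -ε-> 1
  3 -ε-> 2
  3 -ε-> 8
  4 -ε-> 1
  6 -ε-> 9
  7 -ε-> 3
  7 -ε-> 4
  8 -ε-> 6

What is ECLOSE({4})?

{1, 4, 6, 8, 9}

Start with {4}.
From 4 via ε: add 1.
From 1 via ε: add 8.
From 8 via ε: add 6.
From 6 via ε: add 9.
No new states can be added; the closed set is {1, 4, 6, 8, 9}.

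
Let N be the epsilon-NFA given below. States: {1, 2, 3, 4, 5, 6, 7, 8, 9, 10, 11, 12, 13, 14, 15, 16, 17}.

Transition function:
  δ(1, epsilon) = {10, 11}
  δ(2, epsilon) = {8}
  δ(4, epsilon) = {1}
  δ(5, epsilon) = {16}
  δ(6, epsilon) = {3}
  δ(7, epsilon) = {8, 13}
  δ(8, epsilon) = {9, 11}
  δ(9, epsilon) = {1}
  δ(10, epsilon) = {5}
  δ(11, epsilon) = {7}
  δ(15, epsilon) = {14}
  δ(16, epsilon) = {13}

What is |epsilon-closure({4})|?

Start with {4}.
From 4 via epsilon: add 1.
From 1 via epsilon: add 10, 11.
From 10 via epsilon: add 5.
From 11 via epsilon: add 7.
From 5 via epsilon: add 16.
From 7 via epsilon: add 8, 13.
From 8 via epsilon: add 9.
epsilon-closure = {1, 4, 5, 7, 8, 9, 10, 11, 13, 16}, which has 10 states.

10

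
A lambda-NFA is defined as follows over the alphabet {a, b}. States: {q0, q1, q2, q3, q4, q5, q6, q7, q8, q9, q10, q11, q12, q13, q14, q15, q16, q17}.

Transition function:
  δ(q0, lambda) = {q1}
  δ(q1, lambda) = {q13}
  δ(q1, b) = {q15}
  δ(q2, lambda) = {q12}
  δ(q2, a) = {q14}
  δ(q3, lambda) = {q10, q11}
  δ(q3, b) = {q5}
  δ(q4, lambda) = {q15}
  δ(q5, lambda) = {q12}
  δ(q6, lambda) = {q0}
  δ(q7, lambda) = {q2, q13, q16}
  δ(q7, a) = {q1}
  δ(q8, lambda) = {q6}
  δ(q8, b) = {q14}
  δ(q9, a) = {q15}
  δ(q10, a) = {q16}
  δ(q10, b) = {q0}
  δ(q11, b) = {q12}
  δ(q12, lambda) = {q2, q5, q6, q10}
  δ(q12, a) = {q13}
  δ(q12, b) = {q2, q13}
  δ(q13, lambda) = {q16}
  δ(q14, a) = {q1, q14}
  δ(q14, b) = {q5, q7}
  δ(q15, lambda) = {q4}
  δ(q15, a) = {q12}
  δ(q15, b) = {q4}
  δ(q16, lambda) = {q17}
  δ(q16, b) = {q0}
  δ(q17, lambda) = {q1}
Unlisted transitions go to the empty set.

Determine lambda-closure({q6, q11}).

{q0, q1, q6, q11, q13, q16, q17}

Start with {q6, q11}.
From q6 via lambda: add q0.
From q0 via lambda: add q1.
From q1 via lambda: add q13.
From q13 via lambda: add q16.
From q16 via lambda: add q17.
No new states can be added; the closed set is {q0, q1, q6, q11, q13, q16, q17}.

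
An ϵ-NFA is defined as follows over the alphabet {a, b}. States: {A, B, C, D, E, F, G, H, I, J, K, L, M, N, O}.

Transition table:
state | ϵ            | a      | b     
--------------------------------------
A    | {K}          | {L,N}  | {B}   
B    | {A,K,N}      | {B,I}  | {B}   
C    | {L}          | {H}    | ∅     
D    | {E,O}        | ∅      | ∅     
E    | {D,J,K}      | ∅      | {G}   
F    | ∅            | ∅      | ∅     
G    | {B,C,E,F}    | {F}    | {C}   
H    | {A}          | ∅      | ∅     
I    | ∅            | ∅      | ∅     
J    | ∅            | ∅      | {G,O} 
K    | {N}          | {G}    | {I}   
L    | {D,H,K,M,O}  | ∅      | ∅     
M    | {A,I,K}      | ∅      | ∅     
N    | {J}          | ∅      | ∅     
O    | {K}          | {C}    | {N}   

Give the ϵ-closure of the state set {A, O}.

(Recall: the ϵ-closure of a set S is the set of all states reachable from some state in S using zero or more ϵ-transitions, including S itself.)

Start with {A, O}.
From A via ϵ: add K.
From K via ϵ: add N.
From N via ϵ: add J.
No new states can be added; the closed set is {A, J, K, N, O}.

{A, J, K, N, O}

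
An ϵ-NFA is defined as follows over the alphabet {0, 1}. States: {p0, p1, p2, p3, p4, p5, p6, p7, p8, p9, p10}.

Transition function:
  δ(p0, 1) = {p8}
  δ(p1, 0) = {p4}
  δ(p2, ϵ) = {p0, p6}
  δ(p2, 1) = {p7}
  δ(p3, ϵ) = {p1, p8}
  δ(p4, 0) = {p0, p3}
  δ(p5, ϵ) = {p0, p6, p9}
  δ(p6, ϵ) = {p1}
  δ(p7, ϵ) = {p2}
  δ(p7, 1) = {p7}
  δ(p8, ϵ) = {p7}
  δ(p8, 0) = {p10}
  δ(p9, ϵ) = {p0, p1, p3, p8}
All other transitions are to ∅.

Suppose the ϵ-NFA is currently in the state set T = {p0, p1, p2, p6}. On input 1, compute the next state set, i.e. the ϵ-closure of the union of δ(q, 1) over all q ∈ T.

{p0, p1, p2, p6, p7, p8}

p0 on 1 → {p8}.
p2 on 1 → {p7}.
No 1-transition from p1, p6.
Union after reading 1: {p7, p8}.
Now take the ϵ-closure:
From p7 via ϵ: add p2.
From p2 via ϵ: add p0, p6.
From p6 via ϵ: add p1.
No new states can be added; the closed set is {p0, p1, p2, p6, p7, p8}.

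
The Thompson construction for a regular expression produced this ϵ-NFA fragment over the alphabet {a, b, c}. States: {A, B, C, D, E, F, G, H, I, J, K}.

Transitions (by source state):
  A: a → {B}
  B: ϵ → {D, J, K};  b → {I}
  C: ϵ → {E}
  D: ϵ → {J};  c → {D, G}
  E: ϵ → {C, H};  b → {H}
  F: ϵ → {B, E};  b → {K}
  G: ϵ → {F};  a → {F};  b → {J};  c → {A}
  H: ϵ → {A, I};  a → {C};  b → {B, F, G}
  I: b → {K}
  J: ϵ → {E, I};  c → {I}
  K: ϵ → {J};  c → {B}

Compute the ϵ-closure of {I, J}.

Start with {I, J}.
From J via ϵ: add E.
From E via ϵ: add C, H.
From H via ϵ: add A.
No new states can be added; the closed set is {A, C, E, H, I, J}.

{A, C, E, H, I, J}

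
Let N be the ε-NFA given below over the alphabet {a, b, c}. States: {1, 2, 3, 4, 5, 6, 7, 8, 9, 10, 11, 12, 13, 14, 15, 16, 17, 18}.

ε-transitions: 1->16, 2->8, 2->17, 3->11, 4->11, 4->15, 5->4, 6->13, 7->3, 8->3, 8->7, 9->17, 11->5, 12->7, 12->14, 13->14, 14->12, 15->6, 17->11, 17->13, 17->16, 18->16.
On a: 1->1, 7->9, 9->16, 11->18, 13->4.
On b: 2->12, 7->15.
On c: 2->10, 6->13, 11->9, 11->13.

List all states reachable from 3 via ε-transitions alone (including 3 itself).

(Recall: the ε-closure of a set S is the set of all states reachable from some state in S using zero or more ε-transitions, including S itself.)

{3, 4, 5, 6, 7, 11, 12, 13, 14, 15}

Start with {3}.
From 3 via ε: add 11.
From 11 via ε: add 5.
From 5 via ε: add 4.
From 4 via ε: add 15.
From 15 via ε: add 6.
From 6 via ε: add 13.
From 13 via ε: add 14.
From 14 via ε: add 12.
From 12 via ε: add 7.
No new states can be added; the closed set is {3, 4, 5, 6, 7, 11, 12, 13, 14, 15}.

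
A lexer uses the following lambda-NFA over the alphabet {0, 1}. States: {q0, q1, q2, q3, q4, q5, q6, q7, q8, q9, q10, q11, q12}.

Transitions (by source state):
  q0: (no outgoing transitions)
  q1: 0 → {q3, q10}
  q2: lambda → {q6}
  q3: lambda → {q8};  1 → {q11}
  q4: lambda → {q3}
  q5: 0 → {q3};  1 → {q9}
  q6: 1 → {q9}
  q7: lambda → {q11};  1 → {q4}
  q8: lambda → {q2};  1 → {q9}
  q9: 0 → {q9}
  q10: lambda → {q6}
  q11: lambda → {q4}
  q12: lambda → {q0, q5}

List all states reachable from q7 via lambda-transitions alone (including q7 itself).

Start with {q7}.
From q7 via lambda: add q11.
From q11 via lambda: add q4.
From q4 via lambda: add q3.
From q3 via lambda: add q8.
From q8 via lambda: add q2.
From q2 via lambda: add q6.
No new states can be added; the closed set is {q2, q3, q4, q6, q7, q8, q11}.

{q2, q3, q4, q6, q7, q8, q11}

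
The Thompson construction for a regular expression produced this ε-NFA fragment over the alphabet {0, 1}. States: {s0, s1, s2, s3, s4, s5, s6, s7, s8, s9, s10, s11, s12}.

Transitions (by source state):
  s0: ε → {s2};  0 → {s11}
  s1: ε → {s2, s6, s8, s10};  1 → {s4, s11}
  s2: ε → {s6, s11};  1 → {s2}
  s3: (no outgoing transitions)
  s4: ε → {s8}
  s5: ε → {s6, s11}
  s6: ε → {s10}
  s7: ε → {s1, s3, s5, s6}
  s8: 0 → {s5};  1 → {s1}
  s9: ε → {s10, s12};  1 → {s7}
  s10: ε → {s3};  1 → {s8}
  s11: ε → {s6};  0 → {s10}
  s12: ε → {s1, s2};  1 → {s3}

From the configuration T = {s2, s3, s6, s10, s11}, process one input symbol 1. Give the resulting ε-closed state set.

{s2, s3, s6, s8, s10, s11}

s2 on 1 → {s2}.
s10 on 1 → {s8}.
No 1-transition from s3, s6, s11.
Union after reading 1: {s2, s8}.
Now take the ε-closure:
From s2 via ε: add s6, s11.
From s6 via ε: add s10.
From s10 via ε: add s3.
No new states can be added; the closed set is {s2, s3, s6, s8, s10, s11}.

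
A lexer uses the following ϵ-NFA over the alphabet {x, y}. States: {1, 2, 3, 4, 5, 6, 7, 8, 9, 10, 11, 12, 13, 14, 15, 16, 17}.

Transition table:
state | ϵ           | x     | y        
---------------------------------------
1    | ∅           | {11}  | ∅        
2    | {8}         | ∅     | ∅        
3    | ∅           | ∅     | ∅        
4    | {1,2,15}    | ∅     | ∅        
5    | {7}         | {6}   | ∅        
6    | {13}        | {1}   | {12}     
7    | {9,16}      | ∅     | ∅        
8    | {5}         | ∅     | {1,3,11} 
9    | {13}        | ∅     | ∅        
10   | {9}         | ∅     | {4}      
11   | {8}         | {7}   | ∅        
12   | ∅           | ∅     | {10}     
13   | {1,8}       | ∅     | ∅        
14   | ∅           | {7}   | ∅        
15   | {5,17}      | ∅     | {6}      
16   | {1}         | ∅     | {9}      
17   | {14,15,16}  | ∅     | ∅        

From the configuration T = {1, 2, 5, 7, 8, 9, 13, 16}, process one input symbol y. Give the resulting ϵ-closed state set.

8 on y → {1, 3, 11}.
16 on y → {9}.
No y-transition from 1, 2, 5, 7, 9, 13.
Union after reading y: {1, 3, 9, 11}.
Now take the ϵ-closure:
From 9 via ϵ: add 13.
From 11 via ϵ: add 8.
From 8 via ϵ: add 5.
From 5 via ϵ: add 7.
From 7 via ϵ: add 16.
No new states can be added; the closed set is {1, 3, 5, 7, 8, 9, 11, 13, 16}.

{1, 3, 5, 7, 8, 9, 11, 13, 16}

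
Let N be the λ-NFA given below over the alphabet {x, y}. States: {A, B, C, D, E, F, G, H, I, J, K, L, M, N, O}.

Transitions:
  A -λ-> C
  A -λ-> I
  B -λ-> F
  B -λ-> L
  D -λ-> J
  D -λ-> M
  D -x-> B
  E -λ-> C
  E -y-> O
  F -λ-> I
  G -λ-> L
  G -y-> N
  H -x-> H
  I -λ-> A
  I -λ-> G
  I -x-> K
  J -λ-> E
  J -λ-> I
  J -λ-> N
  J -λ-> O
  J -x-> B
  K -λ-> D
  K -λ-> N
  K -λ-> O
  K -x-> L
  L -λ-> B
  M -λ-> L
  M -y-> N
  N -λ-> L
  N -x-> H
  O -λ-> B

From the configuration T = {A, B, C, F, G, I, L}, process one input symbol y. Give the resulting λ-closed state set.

{A, B, C, F, G, I, L, N}

G on y → {N}.
No y-transition from A, B, C, F, I, L.
Union after reading y: {N}.
Now take the λ-closure:
From N via λ: add L.
From L via λ: add B.
From B via λ: add F.
From F via λ: add I.
From I via λ: add A, G.
From A via λ: add C.
No new states can be added; the closed set is {A, B, C, F, G, I, L, N}.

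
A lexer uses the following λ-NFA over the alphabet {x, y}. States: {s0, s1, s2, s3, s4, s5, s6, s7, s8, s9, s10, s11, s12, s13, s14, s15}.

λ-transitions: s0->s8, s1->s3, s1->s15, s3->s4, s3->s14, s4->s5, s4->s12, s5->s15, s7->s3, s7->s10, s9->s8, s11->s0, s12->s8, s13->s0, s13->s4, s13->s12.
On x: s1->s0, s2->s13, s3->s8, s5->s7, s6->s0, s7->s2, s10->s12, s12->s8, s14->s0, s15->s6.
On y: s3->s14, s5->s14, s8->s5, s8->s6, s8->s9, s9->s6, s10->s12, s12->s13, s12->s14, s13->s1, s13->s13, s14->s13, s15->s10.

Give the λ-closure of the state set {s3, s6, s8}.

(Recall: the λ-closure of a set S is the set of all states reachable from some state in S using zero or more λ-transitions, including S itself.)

{s3, s4, s5, s6, s8, s12, s14, s15}

Start with {s3, s6, s8}.
From s3 via λ: add s4, s14.
From s4 via λ: add s5, s12.
From s5 via λ: add s15.
No new states can be added; the closed set is {s3, s4, s5, s6, s8, s12, s14, s15}.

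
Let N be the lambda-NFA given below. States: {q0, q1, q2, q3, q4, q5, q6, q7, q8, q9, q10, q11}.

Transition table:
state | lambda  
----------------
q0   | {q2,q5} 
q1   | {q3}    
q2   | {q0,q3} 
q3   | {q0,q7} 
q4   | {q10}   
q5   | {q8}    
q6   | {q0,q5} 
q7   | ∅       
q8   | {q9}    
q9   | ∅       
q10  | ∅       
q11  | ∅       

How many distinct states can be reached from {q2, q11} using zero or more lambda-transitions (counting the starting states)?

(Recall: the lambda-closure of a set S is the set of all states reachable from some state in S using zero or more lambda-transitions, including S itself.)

8

Start with {q2, q11}.
From q2 via lambda: add q0, q3.
From q0 via lambda: add q5.
From q3 via lambda: add q7.
From q5 via lambda: add q8.
From q8 via lambda: add q9.
lambda-closure = {q0, q2, q3, q5, q7, q8, q9, q11}, which has 8 states.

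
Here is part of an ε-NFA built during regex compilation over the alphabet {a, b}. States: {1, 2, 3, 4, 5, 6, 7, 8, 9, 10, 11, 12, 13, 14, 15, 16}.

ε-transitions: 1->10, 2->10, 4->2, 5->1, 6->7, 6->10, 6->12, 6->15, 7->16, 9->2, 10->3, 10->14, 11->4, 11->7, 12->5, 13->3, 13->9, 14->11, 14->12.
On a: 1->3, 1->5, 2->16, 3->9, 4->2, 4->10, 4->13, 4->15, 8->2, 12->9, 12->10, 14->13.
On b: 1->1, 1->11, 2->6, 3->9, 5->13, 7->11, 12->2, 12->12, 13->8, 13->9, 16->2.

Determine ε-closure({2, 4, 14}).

Start with {2, 4, 14}.
From 2 via ε: add 10.
From 14 via ε: add 11, 12.
From 10 via ε: add 3.
From 11 via ε: add 7.
From 12 via ε: add 5.
From 5 via ε: add 1.
From 7 via ε: add 16.
No new states can be added; the closed set is {1, 2, 3, 4, 5, 7, 10, 11, 12, 14, 16}.

{1, 2, 3, 4, 5, 7, 10, 11, 12, 14, 16}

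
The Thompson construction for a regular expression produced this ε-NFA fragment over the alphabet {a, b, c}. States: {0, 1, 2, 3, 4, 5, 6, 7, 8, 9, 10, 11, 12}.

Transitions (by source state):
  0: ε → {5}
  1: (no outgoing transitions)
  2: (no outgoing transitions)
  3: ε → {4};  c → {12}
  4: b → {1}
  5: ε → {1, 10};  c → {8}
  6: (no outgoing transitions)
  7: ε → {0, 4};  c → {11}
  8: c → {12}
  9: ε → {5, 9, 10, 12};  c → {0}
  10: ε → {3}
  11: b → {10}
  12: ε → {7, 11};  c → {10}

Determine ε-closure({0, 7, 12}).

Start with {0, 7, 12}.
From 0 via ε: add 5.
From 7 via ε: add 4.
From 12 via ε: add 11.
From 5 via ε: add 1, 10.
From 10 via ε: add 3.
No new states can be added; the closed set is {0, 1, 3, 4, 5, 7, 10, 11, 12}.

{0, 1, 3, 4, 5, 7, 10, 11, 12}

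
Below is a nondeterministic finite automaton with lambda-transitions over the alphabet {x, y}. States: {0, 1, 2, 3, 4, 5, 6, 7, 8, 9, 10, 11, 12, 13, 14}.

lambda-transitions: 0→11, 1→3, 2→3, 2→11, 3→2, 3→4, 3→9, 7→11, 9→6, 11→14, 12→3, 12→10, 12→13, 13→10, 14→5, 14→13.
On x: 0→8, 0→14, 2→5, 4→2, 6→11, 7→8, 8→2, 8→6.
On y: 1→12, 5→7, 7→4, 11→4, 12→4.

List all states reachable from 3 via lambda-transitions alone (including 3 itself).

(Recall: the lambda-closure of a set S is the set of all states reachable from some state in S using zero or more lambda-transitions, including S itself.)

{2, 3, 4, 5, 6, 9, 10, 11, 13, 14}

Start with {3}.
From 3 via lambda: add 2, 4, 9.
From 2 via lambda: add 11.
From 9 via lambda: add 6.
From 11 via lambda: add 14.
From 14 via lambda: add 5, 13.
From 13 via lambda: add 10.
No new states can be added; the closed set is {2, 3, 4, 5, 6, 9, 10, 11, 13, 14}.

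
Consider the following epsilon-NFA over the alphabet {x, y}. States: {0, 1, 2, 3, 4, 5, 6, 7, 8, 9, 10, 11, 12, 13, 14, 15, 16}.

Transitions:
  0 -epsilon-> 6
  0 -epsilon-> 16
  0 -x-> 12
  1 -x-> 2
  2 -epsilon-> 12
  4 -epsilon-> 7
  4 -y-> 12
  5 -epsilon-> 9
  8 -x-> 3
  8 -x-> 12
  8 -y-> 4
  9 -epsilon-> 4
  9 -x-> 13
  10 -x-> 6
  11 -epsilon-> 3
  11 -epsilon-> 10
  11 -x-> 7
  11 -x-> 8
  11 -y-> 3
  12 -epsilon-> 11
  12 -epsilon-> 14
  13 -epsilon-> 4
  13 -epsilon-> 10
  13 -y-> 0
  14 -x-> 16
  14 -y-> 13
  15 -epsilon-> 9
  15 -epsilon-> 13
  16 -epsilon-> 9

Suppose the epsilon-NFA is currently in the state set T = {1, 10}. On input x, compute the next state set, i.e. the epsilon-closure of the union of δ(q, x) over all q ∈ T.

{2, 3, 6, 10, 11, 12, 14}

1 on x → {2}.
10 on x → {6}.
Union after reading x: {2, 6}.
Now take the epsilon-closure:
From 2 via epsilon: add 12.
From 12 via epsilon: add 11, 14.
From 11 via epsilon: add 3, 10.
No new states can be added; the closed set is {2, 3, 6, 10, 11, 12, 14}.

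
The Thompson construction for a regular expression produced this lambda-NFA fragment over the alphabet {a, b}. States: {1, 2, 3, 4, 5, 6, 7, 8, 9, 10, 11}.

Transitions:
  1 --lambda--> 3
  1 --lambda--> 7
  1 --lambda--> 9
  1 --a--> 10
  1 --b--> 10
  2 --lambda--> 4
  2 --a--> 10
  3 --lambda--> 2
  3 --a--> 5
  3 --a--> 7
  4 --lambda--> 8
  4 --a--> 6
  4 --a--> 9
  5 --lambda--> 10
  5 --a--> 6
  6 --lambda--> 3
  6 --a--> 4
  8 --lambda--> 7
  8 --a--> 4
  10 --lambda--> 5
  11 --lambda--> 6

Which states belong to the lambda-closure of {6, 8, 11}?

{2, 3, 4, 6, 7, 8, 11}

Start with {6, 8, 11}.
From 6 via lambda: add 3.
From 8 via lambda: add 7.
From 3 via lambda: add 2.
From 2 via lambda: add 4.
No new states can be added; the closed set is {2, 3, 4, 6, 7, 8, 11}.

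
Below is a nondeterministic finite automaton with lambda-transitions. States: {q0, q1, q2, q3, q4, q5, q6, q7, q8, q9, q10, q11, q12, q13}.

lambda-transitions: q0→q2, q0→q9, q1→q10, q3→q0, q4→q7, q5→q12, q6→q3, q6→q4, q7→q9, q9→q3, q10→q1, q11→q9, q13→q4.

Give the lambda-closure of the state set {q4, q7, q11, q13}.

{q0, q2, q3, q4, q7, q9, q11, q13}

Start with {q4, q7, q11, q13}.
From q7 via lambda: add q9.
From q9 via lambda: add q3.
From q3 via lambda: add q0.
From q0 via lambda: add q2.
No new states can be added; the closed set is {q0, q2, q3, q4, q7, q9, q11, q13}.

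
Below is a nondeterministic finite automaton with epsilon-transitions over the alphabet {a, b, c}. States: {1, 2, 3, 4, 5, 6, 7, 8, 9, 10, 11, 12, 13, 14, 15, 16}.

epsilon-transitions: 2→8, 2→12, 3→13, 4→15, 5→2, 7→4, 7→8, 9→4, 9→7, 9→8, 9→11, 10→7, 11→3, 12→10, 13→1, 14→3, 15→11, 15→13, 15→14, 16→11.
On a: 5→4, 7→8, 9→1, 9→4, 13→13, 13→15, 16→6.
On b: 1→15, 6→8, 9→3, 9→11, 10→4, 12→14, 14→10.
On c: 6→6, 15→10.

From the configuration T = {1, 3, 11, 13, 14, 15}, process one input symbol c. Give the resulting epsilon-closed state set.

{1, 3, 4, 7, 8, 10, 11, 13, 14, 15}

15 on c → {10}.
No c-transition from 1, 3, 11, 13, 14.
Union after reading c: {10}.
Now take the epsilon-closure:
From 10 via epsilon: add 7.
From 7 via epsilon: add 4, 8.
From 4 via epsilon: add 15.
From 15 via epsilon: add 11, 13, 14.
From 11 via epsilon: add 3.
From 13 via epsilon: add 1.
No new states can be added; the closed set is {1, 3, 4, 7, 8, 10, 11, 13, 14, 15}.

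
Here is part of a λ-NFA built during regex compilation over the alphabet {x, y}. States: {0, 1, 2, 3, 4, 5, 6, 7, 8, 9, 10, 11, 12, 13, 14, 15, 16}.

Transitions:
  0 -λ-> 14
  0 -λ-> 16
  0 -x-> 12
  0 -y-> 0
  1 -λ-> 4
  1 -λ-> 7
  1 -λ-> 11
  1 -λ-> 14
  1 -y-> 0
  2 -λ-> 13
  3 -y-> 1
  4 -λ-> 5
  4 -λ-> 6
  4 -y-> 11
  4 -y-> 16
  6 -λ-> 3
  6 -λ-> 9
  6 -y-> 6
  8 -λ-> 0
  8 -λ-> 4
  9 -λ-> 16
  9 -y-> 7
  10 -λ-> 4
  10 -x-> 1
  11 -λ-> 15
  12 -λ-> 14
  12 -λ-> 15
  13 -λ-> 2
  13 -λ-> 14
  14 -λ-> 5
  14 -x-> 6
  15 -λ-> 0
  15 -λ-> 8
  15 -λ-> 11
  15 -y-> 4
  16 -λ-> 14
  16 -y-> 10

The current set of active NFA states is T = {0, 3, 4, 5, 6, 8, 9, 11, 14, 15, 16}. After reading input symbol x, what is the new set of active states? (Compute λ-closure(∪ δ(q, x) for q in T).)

{0, 3, 4, 5, 6, 8, 9, 11, 12, 14, 15, 16}

0 on x → {12}.
14 on x → {6}.
No x-transition from 3, 4, 5, 6, 8, 9, 11, 15, 16.
Union after reading x: {6, 12}.
Now take the λ-closure:
From 6 via λ: add 3, 9.
From 12 via λ: add 14, 15.
From 9 via λ: add 16.
From 14 via λ: add 5.
From 15 via λ: add 0, 8, 11.
From 8 via λ: add 4.
No new states can be added; the closed set is {0, 3, 4, 5, 6, 8, 9, 11, 12, 14, 15, 16}.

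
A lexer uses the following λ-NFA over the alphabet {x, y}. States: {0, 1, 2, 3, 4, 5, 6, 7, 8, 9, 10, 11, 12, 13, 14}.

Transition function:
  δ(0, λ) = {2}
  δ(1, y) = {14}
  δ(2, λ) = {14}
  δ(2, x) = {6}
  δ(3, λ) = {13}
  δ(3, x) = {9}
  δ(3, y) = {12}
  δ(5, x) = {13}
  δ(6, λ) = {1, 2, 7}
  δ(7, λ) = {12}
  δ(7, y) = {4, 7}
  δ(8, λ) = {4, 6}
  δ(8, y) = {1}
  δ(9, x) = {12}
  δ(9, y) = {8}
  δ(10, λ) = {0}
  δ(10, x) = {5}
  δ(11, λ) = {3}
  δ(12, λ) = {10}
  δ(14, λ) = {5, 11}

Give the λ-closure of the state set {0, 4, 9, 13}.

Start with {0, 4, 9, 13}.
From 0 via λ: add 2.
From 2 via λ: add 14.
From 14 via λ: add 5, 11.
From 11 via λ: add 3.
No new states can be added; the closed set is {0, 2, 3, 4, 5, 9, 11, 13, 14}.

{0, 2, 3, 4, 5, 9, 11, 13, 14}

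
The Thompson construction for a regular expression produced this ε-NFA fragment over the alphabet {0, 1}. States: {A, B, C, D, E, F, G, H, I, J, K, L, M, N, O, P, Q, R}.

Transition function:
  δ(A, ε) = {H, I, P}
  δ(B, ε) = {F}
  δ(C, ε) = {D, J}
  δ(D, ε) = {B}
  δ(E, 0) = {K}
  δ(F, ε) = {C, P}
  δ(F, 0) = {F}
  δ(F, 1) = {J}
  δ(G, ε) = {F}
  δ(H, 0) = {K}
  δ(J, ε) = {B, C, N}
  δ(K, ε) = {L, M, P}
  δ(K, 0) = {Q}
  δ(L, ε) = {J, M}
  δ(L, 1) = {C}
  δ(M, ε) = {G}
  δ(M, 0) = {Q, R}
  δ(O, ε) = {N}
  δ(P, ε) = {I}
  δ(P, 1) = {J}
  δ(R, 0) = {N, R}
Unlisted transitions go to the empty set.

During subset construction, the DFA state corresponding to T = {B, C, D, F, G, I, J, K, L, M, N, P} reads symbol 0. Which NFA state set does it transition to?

{B, C, D, F, I, J, N, P, Q, R}

F on 0 → {F}.
K on 0 → {Q}.
M on 0 → {Q, R}.
No 0-transition from B, C, D, G, I, J, L, N, P.
Union after reading 0: {F, Q, R}.
Now take the ε-closure:
From F via ε: add C, P.
From C via ε: add D, J.
From P via ε: add I.
From D via ε: add B.
From J via ε: add N.
No new states can be added; the closed set is {B, C, D, F, I, J, N, P, Q, R}.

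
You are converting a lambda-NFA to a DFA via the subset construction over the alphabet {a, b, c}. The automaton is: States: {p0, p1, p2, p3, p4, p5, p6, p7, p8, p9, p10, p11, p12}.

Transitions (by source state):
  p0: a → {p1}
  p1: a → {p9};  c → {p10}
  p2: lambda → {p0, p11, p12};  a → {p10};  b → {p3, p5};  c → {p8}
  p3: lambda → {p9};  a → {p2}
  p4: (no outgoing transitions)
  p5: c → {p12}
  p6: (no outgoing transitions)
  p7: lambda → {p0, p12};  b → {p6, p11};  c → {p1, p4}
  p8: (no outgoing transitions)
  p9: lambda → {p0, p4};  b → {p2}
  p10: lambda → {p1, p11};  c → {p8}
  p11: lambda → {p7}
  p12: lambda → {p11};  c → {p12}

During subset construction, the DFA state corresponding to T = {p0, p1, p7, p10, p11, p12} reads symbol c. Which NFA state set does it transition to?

{p0, p1, p4, p7, p8, p10, p11, p12}

p1 on c → {p10}.
p7 on c → {p1, p4}.
p10 on c → {p8}.
p12 on c → {p12}.
No c-transition from p0, p11.
Union after reading c: {p1, p4, p8, p10, p12}.
Now take the lambda-closure:
From p10 via lambda: add p11.
From p11 via lambda: add p7.
From p7 via lambda: add p0.
No new states can be added; the closed set is {p0, p1, p4, p7, p8, p10, p11, p12}.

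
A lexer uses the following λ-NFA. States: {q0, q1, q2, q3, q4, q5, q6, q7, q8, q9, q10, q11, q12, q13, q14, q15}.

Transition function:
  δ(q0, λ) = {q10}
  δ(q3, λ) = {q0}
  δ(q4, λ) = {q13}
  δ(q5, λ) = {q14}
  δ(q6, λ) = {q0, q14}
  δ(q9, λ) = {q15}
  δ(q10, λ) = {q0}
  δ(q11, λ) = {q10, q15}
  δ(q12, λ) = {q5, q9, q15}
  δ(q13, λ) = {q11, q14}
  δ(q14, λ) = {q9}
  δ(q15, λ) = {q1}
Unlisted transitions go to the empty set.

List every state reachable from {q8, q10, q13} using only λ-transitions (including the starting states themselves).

{q0, q1, q8, q9, q10, q11, q13, q14, q15}

Start with {q8, q10, q13}.
From q10 via λ: add q0.
From q13 via λ: add q11, q14.
From q11 via λ: add q15.
From q14 via λ: add q9.
From q15 via λ: add q1.
No new states can be added; the closed set is {q0, q1, q8, q9, q10, q11, q13, q14, q15}.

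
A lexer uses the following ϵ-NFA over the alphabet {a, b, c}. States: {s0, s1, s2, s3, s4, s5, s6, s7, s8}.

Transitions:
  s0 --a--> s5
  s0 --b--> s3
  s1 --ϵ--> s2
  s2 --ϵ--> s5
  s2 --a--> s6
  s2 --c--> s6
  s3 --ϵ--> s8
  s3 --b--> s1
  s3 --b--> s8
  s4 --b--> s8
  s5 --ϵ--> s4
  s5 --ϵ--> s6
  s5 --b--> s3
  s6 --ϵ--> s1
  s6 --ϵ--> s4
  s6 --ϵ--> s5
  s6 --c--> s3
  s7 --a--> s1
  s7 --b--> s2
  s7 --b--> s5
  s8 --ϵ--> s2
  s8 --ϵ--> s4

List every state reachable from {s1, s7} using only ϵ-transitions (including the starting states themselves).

Start with {s1, s7}.
From s1 via ϵ: add s2.
From s2 via ϵ: add s5.
From s5 via ϵ: add s4, s6.
No new states can be added; the closed set is {s1, s2, s4, s5, s6, s7}.

{s1, s2, s4, s5, s6, s7}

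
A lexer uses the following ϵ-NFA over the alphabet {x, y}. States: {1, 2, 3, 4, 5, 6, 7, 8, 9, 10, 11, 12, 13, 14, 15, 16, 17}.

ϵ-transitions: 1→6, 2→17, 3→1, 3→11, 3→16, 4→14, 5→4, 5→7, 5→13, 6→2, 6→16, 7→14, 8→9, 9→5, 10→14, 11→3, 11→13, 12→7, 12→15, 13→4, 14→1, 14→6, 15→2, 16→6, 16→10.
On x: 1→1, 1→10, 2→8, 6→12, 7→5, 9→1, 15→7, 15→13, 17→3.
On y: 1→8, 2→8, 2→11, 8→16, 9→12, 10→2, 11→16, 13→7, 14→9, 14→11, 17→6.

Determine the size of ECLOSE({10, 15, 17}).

Start with {10, 15, 17}.
From 10 via ϵ: add 14.
From 15 via ϵ: add 2.
From 14 via ϵ: add 1, 6.
From 6 via ϵ: add 16.
ϵ-closure = {1, 2, 6, 10, 14, 15, 16, 17}, which has 8 states.

8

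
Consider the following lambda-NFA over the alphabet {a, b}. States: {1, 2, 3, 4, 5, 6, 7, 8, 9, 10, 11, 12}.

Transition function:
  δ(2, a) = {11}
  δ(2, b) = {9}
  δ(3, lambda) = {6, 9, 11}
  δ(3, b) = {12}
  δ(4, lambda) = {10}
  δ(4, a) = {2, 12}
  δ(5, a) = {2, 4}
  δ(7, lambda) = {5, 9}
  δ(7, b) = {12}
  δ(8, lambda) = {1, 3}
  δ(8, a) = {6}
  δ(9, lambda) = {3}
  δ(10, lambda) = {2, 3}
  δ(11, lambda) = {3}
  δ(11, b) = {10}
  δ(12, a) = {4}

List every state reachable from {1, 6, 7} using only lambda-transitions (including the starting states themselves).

Start with {1, 6, 7}.
From 7 via lambda: add 5, 9.
From 9 via lambda: add 3.
From 3 via lambda: add 11.
No new states can be added; the closed set is {1, 3, 5, 6, 7, 9, 11}.

{1, 3, 5, 6, 7, 9, 11}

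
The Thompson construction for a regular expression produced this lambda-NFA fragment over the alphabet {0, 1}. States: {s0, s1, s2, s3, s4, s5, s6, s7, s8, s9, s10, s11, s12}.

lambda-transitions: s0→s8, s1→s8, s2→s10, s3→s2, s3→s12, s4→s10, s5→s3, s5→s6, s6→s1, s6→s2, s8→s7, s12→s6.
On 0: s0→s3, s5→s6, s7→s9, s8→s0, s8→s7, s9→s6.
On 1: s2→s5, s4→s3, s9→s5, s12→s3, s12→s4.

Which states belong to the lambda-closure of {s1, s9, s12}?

{s1, s2, s6, s7, s8, s9, s10, s12}

Start with {s1, s9, s12}.
From s1 via lambda: add s8.
From s12 via lambda: add s6.
From s6 via lambda: add s2.
From s8 via lambda: add s7.
From s2 via lambda: add s10.
No new states can be added; the closed set is {s1, s2, s6, s7, s8, s9, s10, s12}.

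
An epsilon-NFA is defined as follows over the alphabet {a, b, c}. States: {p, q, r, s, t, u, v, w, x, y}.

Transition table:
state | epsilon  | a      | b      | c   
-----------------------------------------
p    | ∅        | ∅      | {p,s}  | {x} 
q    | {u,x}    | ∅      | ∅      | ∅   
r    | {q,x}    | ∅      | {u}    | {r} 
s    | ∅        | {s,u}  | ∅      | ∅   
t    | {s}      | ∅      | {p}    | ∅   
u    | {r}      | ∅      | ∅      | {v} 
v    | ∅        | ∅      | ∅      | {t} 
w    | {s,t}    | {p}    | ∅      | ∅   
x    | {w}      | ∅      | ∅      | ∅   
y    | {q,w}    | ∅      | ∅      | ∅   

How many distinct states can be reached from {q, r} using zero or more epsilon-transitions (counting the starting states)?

Start with {q, r}.
From q via epsilon: add u, x.
From x via epsilon: add w.
From w via epsilon: add s, t.
epsilon-closure = {q, r, s, t, u, w, x}, which has 7 states.

7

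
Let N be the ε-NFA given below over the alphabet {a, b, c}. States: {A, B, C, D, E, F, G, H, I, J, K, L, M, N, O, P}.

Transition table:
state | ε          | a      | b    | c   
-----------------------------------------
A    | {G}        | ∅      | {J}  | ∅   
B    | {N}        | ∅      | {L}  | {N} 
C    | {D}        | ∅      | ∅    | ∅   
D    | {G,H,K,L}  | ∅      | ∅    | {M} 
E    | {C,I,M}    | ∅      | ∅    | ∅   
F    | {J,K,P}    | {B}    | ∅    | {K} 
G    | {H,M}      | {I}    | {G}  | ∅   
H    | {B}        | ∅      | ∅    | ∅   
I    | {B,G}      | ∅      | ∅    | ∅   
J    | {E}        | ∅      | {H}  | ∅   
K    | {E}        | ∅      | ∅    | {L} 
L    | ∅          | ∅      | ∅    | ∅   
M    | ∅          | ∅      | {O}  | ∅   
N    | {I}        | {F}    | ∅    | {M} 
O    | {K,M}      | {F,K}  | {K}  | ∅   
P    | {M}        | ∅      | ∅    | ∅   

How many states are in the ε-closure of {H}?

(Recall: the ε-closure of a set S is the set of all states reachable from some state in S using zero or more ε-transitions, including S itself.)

Start with {H}.
From H via ε: add B.
From B via ε: add N.
From N via ε: add I.
From I via ε: add G.
From G via ε: add M.
ε-closure = {B, G, H, I, M, N}, which has 6 states.

6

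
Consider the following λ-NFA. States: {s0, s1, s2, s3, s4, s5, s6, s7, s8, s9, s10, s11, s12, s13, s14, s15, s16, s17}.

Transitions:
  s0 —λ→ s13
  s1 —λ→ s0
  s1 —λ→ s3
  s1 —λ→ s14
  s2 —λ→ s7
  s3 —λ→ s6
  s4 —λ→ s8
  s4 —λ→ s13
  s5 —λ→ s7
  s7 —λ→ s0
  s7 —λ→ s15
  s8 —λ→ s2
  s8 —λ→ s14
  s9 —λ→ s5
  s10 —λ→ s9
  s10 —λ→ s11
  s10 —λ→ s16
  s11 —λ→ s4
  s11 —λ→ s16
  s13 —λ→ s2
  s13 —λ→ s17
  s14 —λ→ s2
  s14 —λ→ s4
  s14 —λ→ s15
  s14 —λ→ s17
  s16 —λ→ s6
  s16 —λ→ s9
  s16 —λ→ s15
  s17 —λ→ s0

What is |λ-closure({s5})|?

7

Start with {s5}.
From s5 via λ: add s7.
From s7 via λ: add s0, s15.
From s0 via λ: add s13.
From s13 via λ: add s2, s17.
λ-closure = {s0, s2, s5, s7, s13, s15, s17}, which has 7 states.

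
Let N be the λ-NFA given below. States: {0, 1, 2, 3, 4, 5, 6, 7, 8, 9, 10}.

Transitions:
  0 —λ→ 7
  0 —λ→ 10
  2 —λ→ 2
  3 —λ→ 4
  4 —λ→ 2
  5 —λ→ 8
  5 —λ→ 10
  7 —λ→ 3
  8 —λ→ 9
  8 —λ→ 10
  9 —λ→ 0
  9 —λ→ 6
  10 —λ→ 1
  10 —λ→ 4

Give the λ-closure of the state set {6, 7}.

Start with {6, 7}.
From 7 via λ: add 3.
From 3 via λ: add 4.
From 4 via λ: add 2.
No new states can be added; the closed set is {2, 3, 4, 6, 7}.

{2, 3, 4, 6, 7}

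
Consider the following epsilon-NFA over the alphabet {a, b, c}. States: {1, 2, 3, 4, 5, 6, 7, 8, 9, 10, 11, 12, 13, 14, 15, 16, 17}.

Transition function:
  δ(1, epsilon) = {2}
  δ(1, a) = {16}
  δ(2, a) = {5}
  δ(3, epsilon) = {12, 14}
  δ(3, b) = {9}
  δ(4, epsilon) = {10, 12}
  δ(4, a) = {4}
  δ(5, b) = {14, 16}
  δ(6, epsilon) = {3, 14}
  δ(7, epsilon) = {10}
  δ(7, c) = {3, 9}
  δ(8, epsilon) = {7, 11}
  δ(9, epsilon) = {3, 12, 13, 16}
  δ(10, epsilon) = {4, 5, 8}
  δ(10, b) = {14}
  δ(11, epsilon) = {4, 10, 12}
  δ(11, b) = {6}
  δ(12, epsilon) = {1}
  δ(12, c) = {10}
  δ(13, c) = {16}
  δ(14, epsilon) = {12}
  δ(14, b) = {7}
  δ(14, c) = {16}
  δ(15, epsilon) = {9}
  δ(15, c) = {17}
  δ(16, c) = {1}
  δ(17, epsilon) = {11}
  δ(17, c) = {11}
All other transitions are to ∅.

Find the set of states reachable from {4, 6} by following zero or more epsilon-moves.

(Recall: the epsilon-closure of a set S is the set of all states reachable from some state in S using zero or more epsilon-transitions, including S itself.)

Start with {4, 6}.
From 4 via epsilon: add 10, 12.
From 6 via epsilon: add 3, 14.
From 10 via epsilon: add 5, 8.
From 12 via epsilon: add 1.
From 1 via epsilon: add 2.
From 8 via epsilon: add 7, 11.
No new states can be added; the closed set is {1, 2, 3, 4, 5, 6, 7, 8, 10, 11, 12, 14}.

{1, 2, 3, 4, 5, 6, 7, 8, 10, 11, 12, 14}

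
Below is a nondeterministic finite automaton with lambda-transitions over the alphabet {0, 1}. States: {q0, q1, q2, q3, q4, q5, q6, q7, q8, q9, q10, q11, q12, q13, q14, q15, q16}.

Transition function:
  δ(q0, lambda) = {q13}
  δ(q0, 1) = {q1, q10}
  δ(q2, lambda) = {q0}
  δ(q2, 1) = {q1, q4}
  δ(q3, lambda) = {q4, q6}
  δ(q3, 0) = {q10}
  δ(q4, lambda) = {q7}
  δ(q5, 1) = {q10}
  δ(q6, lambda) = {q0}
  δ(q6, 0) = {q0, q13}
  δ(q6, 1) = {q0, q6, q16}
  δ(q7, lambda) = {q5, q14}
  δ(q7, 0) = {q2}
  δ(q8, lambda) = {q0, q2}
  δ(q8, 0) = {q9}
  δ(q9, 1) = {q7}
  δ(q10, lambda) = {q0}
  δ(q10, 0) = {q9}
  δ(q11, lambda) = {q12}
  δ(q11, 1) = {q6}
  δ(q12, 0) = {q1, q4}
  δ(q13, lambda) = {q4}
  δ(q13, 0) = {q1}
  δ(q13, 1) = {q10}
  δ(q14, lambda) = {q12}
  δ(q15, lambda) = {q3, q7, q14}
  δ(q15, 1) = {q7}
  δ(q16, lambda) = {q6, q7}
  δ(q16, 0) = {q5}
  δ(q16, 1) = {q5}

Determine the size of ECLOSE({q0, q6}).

8

Start with {q0, q6}.
From q0 via lambda: add q13.
From q13 via lambda: add q4.
From q4 via lambda: add q7.
From q7 via lambda: add q5, q14.
From q14 via lambda: add q12.
lambda-closure = {q0, q4, q5, q6, q7, q12, q13, q14}, which has 8 states.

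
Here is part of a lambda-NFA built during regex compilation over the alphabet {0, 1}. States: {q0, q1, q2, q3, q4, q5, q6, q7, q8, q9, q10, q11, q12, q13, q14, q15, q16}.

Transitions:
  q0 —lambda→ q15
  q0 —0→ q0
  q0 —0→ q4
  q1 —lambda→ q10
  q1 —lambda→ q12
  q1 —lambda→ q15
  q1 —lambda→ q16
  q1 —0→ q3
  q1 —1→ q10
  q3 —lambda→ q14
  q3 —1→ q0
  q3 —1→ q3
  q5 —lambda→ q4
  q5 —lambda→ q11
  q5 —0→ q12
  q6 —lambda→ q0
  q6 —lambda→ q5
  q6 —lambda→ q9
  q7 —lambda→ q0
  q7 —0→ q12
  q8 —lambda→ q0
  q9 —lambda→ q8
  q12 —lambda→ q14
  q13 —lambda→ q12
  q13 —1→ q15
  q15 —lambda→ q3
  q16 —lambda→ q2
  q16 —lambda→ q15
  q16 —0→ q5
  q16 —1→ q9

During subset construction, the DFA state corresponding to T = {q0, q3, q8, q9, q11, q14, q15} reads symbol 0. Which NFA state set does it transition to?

{q0, q3, q4, q14, q15}

q0 on 0 → {q0, q4}.
No 0-transition from q3, q8, q9, q11, q14, q15.
Union after reading 0: {q0, q4}.
Now take the lambda-closure:
From q0 via lambda: add q15.
From q15 via lambda: add q3.
From q3 via lambda: add q14.
No new states can be added; the closed set is {q0, q3, q4, q14, q15}.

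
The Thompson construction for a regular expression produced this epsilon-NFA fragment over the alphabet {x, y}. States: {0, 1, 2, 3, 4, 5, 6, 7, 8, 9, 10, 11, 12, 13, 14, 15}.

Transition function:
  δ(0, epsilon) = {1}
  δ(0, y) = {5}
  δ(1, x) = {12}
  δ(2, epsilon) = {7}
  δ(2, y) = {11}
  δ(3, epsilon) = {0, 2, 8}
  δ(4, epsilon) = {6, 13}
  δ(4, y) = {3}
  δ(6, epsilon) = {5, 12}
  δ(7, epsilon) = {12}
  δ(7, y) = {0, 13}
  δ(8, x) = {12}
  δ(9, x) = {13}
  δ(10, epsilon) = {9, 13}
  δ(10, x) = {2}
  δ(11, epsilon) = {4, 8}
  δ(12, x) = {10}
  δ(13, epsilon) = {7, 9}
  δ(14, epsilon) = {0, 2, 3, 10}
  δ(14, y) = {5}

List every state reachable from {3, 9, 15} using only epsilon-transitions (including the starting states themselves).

Start with {3, 9, 15}.
From 3 via epsilon: add 0, 2, 8.
From 0 via epsilon: add 1.
From 2 via epsilon: add 7.
From 7 via epsilon: add 12.
No new states can be added; the closed set is {0, 1, 2, 3, 7, 8, 9, 12, 15}.

{0, 1, 2, 3, 7, 8, 9, 12, 15}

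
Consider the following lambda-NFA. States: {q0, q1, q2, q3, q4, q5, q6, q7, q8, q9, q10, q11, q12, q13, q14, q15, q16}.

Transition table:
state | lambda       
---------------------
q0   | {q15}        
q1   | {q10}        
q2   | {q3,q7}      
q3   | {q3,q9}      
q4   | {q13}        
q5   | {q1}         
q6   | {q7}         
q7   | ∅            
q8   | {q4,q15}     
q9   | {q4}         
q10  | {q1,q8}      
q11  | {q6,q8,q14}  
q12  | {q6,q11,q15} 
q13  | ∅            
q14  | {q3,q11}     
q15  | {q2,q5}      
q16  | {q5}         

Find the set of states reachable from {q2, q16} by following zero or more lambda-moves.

Start with {q2, q16}.
From q2 via lambda: add q3, q7.
From q16 via lambda: add q5.
From q3 via lambda: add q9.
From q5 via lambda: add q1.
From q1 via lambda: add q10.
From q9 via lambda: add q4.
From q4 via lambda: add q13.
From q10 via lambda: add q8.
From q8 via lambda: add q15.
No new states can be added; the closed set is {q1, q2, q3, q4, q5, q7, q8, q9, q10, q13, q15, q16}.

{q1, q2, q3, q4, q5, q7, q8, q9, q10, q13, q15, q16}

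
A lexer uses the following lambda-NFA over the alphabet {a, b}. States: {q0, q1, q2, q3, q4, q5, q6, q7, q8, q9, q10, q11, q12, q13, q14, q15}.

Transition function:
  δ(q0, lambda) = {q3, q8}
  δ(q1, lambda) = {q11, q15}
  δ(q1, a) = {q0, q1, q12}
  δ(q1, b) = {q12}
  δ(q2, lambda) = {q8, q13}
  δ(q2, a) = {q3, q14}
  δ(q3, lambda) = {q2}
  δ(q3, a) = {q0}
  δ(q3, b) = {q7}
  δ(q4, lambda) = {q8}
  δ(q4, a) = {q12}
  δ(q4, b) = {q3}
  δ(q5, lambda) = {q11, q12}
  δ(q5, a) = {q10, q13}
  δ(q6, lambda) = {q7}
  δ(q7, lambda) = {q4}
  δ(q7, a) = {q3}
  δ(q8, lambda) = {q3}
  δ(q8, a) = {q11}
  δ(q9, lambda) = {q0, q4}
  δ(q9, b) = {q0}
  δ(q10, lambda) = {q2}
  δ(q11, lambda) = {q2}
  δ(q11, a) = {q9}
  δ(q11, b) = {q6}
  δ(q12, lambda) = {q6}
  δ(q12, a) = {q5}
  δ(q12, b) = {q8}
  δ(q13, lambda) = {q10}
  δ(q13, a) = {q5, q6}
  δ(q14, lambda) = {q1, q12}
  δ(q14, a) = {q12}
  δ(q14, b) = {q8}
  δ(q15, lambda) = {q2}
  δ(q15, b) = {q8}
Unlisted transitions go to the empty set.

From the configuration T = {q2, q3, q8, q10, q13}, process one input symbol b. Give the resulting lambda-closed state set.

{q2, q3, q4, q7, q8, q10, q13}

q3 on b → {q7}.
No b-transition from q2, q8, q10, q13.
Union after reading b: {q7}.
Now take the lambda-closure:
From q7 via lambda: add q4.
From q4 via lambda: add q8.
From q8 via lambda: add q3.
From q3 via lambda: add q2.
From q2 via lambda: add q13.
From q13 via lambda: add q10.
No new states can be added; the closed set is {q2, q3, q4, q7, q8, q10, q13}.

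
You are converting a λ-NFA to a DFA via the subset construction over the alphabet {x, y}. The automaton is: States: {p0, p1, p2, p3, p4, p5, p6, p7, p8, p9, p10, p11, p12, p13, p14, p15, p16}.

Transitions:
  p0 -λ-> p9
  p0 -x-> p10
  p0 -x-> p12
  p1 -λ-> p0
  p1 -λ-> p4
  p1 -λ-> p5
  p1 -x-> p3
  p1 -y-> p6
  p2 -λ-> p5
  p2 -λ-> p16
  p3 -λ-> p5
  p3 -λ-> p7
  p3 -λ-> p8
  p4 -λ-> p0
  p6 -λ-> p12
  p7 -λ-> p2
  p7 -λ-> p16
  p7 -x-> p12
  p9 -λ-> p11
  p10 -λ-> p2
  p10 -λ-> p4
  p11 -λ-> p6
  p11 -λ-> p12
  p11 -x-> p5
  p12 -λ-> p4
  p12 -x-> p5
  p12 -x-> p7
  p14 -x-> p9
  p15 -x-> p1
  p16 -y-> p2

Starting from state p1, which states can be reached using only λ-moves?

{p0, p1, p4, p5, p6, p9, p11, p12}

Start with {p1}.
From p1 via λ: add p0, p4, p5.
From p0 via λ: add p9.
From p9 via λ: add p11.
From p11 via λ: add p6, p12.
No new states can be added; the closed set is {p0, p1, p4, p5, p6, p9, p11, p12}.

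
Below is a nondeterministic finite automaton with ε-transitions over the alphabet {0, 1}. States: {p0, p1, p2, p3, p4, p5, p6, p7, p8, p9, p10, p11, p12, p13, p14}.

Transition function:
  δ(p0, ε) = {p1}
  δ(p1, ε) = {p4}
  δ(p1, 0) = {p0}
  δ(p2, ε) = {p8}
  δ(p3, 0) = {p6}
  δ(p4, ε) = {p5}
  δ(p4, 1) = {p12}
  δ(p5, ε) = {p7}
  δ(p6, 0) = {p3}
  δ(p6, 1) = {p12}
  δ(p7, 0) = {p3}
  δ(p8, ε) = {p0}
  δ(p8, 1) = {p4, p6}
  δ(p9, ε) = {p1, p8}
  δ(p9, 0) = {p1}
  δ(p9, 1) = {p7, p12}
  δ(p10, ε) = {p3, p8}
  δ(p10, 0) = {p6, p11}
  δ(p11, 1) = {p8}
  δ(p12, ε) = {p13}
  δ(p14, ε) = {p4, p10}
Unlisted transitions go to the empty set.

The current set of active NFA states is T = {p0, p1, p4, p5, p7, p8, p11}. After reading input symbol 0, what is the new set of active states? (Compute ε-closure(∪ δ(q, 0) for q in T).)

{p0, p1, p3, p4, p5, p7}

p1 on 0 → {p0}.
p7 on 0 → {p3}.
No 0-transition from p0, p4, p5, p8, p11.
Union after reading 0: {p0, p3}.
Now take the ε-closure:
From p0 via ε: add p1.
From p1 via ε: add p4.
From p4 via ε: add p5.
From p5 via ε: add p7.
No new states can be added; the closed set is {p0, p1, p3, p4, p5, p7}.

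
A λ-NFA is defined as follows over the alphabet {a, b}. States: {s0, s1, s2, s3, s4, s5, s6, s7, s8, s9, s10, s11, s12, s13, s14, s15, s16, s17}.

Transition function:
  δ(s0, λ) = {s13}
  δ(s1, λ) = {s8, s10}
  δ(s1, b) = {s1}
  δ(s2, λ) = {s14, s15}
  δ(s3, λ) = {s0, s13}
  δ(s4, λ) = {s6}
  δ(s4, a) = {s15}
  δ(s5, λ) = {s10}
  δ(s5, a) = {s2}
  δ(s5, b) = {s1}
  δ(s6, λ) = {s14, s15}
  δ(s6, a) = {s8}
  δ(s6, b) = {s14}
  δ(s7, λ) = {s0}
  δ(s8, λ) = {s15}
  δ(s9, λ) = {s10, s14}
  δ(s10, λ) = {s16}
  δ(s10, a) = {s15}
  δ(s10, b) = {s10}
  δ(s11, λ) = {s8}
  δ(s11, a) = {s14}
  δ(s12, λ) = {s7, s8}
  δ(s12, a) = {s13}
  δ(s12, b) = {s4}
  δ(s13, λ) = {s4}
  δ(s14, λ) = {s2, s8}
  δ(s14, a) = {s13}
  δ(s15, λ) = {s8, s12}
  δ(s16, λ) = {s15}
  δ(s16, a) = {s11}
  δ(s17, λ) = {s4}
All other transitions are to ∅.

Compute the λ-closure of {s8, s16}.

{s0, s2, s4, s6, s7, s8, s12, s13, s14, s15, s16}

Start with {s8, s16}.
From s8 via λ: add s15.
From s15 via λ: add s12.
From s12 via λ: add s7.
From s7 via λ: add s0.
From s0 via λ: add s13.
From s13 via λ: add s4.
From s4 via λ: add s6.
From s6 via λ: add s14.
From s14 via λ: add s2.
No new states can be added; the closed set is {s0, s2, s4, s6, s7, s8, s12, s13, s14, s15, s16}.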